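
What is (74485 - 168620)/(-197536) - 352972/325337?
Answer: -39099078497/64265769632 ≈ -0.60840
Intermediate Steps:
(74485 - 168620)/(-197536) - 352972/325337 = -94135*(-1/197536) - 352972*1/325337 = 94135/197536 - 352972/325337 = -39099078497/64265769632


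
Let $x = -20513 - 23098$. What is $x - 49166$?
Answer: $-92777$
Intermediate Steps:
$x = -43611$
$x - 49166 = -43611 - 49166 = -92777$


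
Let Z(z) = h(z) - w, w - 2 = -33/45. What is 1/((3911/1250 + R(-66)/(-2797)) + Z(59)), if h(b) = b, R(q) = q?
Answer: 10488750/638615201 ≈ 0.016424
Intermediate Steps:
w = 19/15 (w = 2 - 33/45 = 2 - 33*1/45 = 2 - 11/15 = 19/15 ≈ 1.2667)
Z(z) = -19/15 + z (Z(z) = z - 1*19/15 = z - 19/15 = -19/15 + z)
1/((3911/1250 + R(-66)/(-2797)) + Z(59)) = 1/((3911/1250 - 66/(-2797)) + (-19/15 + 59)) = 1/((3911*(1/1250) - 66*(-1/2797)) + 866/15) = 1/((3911/1250 + 66/2797) + 866/15) = 1/(11021567/3496250 + 866/15) = 1/(638615201/10488750) = 10488750/638615201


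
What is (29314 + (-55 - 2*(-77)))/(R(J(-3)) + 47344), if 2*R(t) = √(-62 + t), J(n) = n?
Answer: 5570116288/8965817409 - 58826*I*√65/8965817409 ≈ 0.62126 - 5.2898e-5*I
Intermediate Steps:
R(t) = √(-62 + t)/2
(29314 + (-55 - 2*(-77)))/(R(J(-3)) + 47344) = (29314 + (-55 - 2*(-77)))/(√(-62 - 3)/2 + 47344) = (29314 + (-55 + 154))/(√(-65)/2 + 47344) = (29314 + 99)/((I*√65)/2 + 47344) = 29413/(I*√65/2 + 47344) = 29413/(47344 + I*√65/2)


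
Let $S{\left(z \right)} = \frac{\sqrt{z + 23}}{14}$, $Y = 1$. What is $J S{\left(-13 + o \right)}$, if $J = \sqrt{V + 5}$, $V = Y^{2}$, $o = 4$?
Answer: $\frac{\sqrt{21}}{7} \approx 0.65465$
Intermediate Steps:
$S{\left(z \right)} = \frac{\sqrt{23 + z}}{14}$ ($S{\left(z \right)} = \sqrt{23 + z} \frac{1}{14} = \frac{\sqrt{23 + z}}{14}$)
$V = 1$ ($V = 1^{2} = 1$)
$J = \sqrt{6}$ ($J = \sqrt{1 + 5} = \sqrt{6} \approx 2.4495$)
$J S{\left(-13 + o \right)} = \sqrt{6} \frac{\sqrt{23 + \left(-13 + 4\right)}}{14} = \sqrt{6} \frac{\sqrt{23 - 9}}{14} = \sqrt{6} \frac{\sqrt{14}}{14} = \frac{\sqrt{21}}{7}$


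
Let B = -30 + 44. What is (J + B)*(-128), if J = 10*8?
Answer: -12032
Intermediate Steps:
B = 14
J = 80
(J + B)*(-128) = (80 + 14)*(-128) = 94*(-128) = -12032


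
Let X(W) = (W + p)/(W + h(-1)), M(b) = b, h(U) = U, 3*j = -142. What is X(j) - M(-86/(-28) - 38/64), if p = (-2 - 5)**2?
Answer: -16319/6496 ≈ -2.5122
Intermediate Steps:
j = -142/3 (j = (1/3)*(-142) = -142/3 ≈ -47.333)
p = 49 (p = (-7)**2 = 49)
X(W) = (49 + W)/(-1 + W) (X(W) = (W + 49)/(W - 1) = (49 + W)/(-1 + W))
X(j) - M(-86/(-28) - 38/64) = (49 - 142/3)/(-1 - 142/3) - (-86/(-28) - 38/64) = (5/3)/(-145/3) - (-86*(-1/28) - 38*1/64) = -3/145*5/3 - (43/14 - 19/32) = -1/29 - 1*555/224 = -1/29 - 555/224 = -16319/6496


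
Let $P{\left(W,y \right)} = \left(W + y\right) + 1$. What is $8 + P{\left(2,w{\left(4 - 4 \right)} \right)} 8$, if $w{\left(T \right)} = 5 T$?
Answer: $32$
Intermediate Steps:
$P{\left(W,y \right)} = 1 + W + y$
$8 + P{\left(2,w{\left(4 - 4 \right)} \right)} 8 = 8 + \left(1 + 2 + 5 \left(4 - 4\right)\right) 8 = 8 + \left(1 + 2 + 5 \cdot 0\right) 8 = 8 + \left(1 + 2 + 0\right) 8 = 8 + 3 \cdot 8 = 8 + 24 = 32$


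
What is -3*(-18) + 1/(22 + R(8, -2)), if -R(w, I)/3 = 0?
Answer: 1189/22 ≈ 54.045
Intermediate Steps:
R(w, I) = 0 (R(w, I) = -3*0 = 0)
-3*(-18) + 1/(22 + R(8, -2)) = -3*(-18) + 1/(22 + 0) = 54 + 1/22 = 1189/22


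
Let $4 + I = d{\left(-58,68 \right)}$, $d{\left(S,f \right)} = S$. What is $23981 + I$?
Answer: $23919$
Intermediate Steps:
$I = -62$ ($I = -4 - 58 = -62$)
$23981 + I = 23981 - 62 = 23919$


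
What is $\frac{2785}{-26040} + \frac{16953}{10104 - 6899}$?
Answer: $\frac{86506039}{16691640} \approx 5.1826$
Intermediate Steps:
$\frac{2785}{-26040} + \frac{16953}{10104 - 6899} = 2785 \left(- \frac{1}{26040}\right) + \frac{16953}{10104 - 6899} = - \frac{557}{5208} + \frac{16953}{3205} = \frac{86506039}{16691640}$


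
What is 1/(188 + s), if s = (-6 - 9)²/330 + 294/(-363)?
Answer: 242/45465 ≈ 0.0053228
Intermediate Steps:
s = -31/242 (s = (-15)²*(1/330) + 294*(-1/363) = 225*(1/330) - 98/121 = 15/22 - 98/121 = -31/242 ≈ -0.12810)
1/(188 + s) = 1/(188 - 31/242) = 1/(45465/242) = 242/45465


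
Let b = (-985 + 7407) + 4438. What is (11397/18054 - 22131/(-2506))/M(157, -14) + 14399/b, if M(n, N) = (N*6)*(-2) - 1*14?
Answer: 485990487929/350309003660 ≈ 1.3873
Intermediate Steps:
b = 10860 (b = 6422 + 4438 = 10860)
M(n, N) = -14 - 12*N (M(n, N) = (6*N)*(-2) - 14 = -12*N - 14 = -14 - 12*N)
(11397/18054 - 22131/(-2506))/M(157, -14) + 14399/b = (11397/18054 - 22131/(-2506))/(-14 - 12*(-14)) + 14399/10860 = (11397*(1/18054) - 22131*(-1/2506))/(-14 + 168) + 14399*(1/10860) = (3799/6018 + 22131/2506)/154 + 14399/10860 = (35676163/3770277)*(1/154) + 14399/10860 = 35676163/580622658 + 14399/10860 = 485990487929/350309003660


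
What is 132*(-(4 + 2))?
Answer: -792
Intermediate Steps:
132*(-(4 + 2)) = 132*(-1*6) = 132*(-6) = -792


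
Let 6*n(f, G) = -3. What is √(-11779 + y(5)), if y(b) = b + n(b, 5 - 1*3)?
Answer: I*√47098/2 ≈ 108.51*I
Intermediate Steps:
n(f, G) = -½ (n(f, G) = (⅙)*(-3) = -½)
y(b) = -½ + b (y(b) = b - ½ = -½ + b)
√(-11779 + y(5)) = √(-11779 + (-½ + 5)) = √(-11779 + 9/2) = √(-23549/2) = I*√47098/2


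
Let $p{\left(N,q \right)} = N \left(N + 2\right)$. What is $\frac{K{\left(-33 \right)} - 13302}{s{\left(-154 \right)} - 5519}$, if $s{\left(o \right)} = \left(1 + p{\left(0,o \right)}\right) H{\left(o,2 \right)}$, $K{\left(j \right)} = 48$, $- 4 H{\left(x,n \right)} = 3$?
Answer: $\frac{53016}{22079} \approx 2.4012$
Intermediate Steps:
$H{\left(x,n \right)} = - \frac{3}{4}$ ($H{\left(x,n \right)} = \left(- \frac{1}{4}\right) 3 = - \frac{3}{4}$)
$p{\left(N,q \right)} = N \left(2 + N\right)$
$s{\left(o \right)} = - \frac{3}{4}$ ($s{\left(o \right)} = \left(1 + 0 \left(2 + 0\right)\right) \left(- \frac{3}{4}\right) = \left(1 + 0 \cdot 2\right) \left(- \frac{3}{4}\right) = \left(1 + 0\right) \left(- \frac{3}{4}\right) = 1 \left(- \frac{3}{4}\right) = - \frac{3}{4}$)
$\frac{K{\left(-33 \right)} - 13302}{s{\left(-154 \right)} - 5519} = \frac{48 - 13302}{- \frac{3}{4} - 5519} = - \frac{13254}{- \frac{22079}{4}} = \left(-13254\right) \left(- \frac{4}{22079}\right) = \frac{53016}{22079}$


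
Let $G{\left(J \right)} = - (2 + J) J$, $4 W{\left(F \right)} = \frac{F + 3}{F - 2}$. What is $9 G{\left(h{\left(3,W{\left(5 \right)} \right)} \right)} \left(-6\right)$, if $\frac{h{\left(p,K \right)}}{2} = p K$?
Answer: $1296$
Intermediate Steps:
$W{\left(F \right)} = \frac{3 + F}{4 \left(-2 + F\right)}$ ($W{\left(F \right)} = \frac{\left(F + 3\right) \frac{1}{F - 2}}{4} = \frac{\left(3 + F\right) \frac{1}{-2 + F}}{4} = \frac{\frac{1}{-2 + F} \left(3 + F\right)}{4} = \frac{3 + F}{4 \left(-2 + F\right)}$)
$h{\left(p,K \right)} = 2 K p$ ($h{\left(p,K \right)} = 2 p K = 2 K p$)
$G{\left(J \right)} = J \left(-2 - J\right)$ ($G{\left(J \right)} = \left(-2 - J\right) J = J \left(-2 - J\right)$)
$9 G{\left(h{\left(3,W{\left(5 \right)} \right)} \right)} \left(-6\right) = 9 \left(- 2 \frac{3 + 5}{4 \left(-2 + 5\right)} 3 \left(2 + 2 \frac{3 + 5}{4 \left(-2 + 5\right)} 3\right)\right) \left(-6\right) = 9 \left(- 2 \cdot \frac{1}{4} \cdot \frac{1}{3} \cdot 8 \cdot 3 \left(2 + 2 \cdot \frac{1}{4} \cdot \frac{1}{3} \cdot 8 \cdot 3\right)\right) \left(-6\right) = 9 \left(- 2 \cdot \frac{2}{3} \cdot 3 \left(2 + 2 \cdot \frac{2}{3} \cdot 3\right)\right) \left(-6\right) = 9 \left(\left(-1\right) 4 \left(2 + 4\right)\right) \left(-6\right) = 9 \left(\left(-1\right) 4 \cdot 6\right) \left(-6\right) = 9 \left(-24\right) \left(-6\right) = \left(-216\right) \left(-6\right) = 1296$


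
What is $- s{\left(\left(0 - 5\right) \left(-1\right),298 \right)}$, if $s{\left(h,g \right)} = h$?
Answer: $-5$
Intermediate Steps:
$- s{\left(\left(0 - 5\right) \left(-1\right),298 \right)} = - \left(0 - 5\right) \left(-1\right) = - \left(-5\right) \left(-1\right) = \left(-1\right) 5 = -5$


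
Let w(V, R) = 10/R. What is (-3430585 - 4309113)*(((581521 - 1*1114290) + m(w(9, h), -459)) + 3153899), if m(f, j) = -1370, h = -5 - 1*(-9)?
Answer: -20276151232480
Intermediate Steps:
h = 4 (h = -5 + 9 = 4)
(-3430585 - 4309113)*(((581521 - 1*1114290) + m(w(9, h), -459)) + 3153899) = (-3430585 - 4309113)*(((581521 - 1*1114290) - 1370) + 3153899) = -7739698*(((581521 - 1114290) - 1370) + 3153899) = -7739698*((-532769 - 1370) + 3153899) = -7739698*(-534139 + 3153899) = -7739698*2619760 = -20276151232480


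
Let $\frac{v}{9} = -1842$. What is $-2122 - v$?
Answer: $14456$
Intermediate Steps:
$v = -16578$ ($v = 9 \left(-1842\right) = -16578$)
$-2122 - v = -2122 - -16578 = -2122 + 16578 = 14456$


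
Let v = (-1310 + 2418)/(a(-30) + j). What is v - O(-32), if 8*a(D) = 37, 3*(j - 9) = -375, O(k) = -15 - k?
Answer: -24011/891 ≈ -26.948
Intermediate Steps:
j = -116 (j = 9 + (1/3)*(-375) = 9 - 125 = -116)
a(D) = 37/8 (a(D) = (1/8)*37 = 37/8)
v = -8864/891 (v = (-1310 + 2418)/(37/8 - 116) = 1108/(-891/8) = 1108*(-8/891) = -8864/891 ≈ -9.9484)
v - O(-32) = -8864/891 - (-15 - 1*(-32)) = -8864/891 - (-15 + 32) = -8864/891 - 1*17 = -8864/891 - 17 = -24011/891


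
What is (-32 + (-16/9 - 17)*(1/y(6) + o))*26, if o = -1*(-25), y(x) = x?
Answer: -354211/27 ≈ -13119.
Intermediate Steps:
o = 25
(-32 + (-16/9 - 17)*(1/y(6) + o))*26 = (-32 + (-16/9 - 17)*(1/6 + 25))*26 = (-32 + (-16*1/9 - 17)*(1/6 + 25))*26 = (-32 + (-16/9 - 17)*(151/6))*26 = (-32 - 169/9*151/6)*26 = (-32 - 25519/54)*26 = -27247/54*26 = -354211/27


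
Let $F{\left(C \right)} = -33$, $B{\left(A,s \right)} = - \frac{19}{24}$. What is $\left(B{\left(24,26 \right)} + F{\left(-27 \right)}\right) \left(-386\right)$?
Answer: $\frac{156523}{12} \approx 13044.0$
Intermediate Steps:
$B{\left(A,s \right)} = - \frac{19}{24}$ ($B{\left(A,s \right)} = \left(-19\right) \frac{1}{24} = - \frac{19}{24}$)
$\left(B{\left(24,26 \right)} + F{\left(-27 \right)}\right) \left(-386\right) = \left(- \frac{19}{24} - 33\right) \left(-386\right) = \left(- \frac{811}{24}\right) \left(-386\right) = \frac{156523}{12}$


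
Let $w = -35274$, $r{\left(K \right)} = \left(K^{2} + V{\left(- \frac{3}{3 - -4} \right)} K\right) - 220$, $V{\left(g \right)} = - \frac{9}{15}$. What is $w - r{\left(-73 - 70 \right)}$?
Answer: $- \frac{277944}{5} \approx -55589.0$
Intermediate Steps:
$V{\left(g \right)} = - \frac{3}{5}$ ($V{\left(g \right)} = \left(-9\right) \frac{1}{15} = - \frac{3}{5}$)
$r{\left(K \right)} = -220 + K^{2} - \frac{3 K}{5}$ ($r{\left(K \right)} = \left(K^{2} - \frac{3 K}{5}\right) - 220 = -220 + K^{2} - \frac{3 K}{5}$)
$w - r{\left(-73 - 70 \right)} = -35274 - \left(-220 + \left(-73 - 70\right)^{2} - \frac{3 \left(-73 - 70\right)}{5}\right) = -35274 - \left(-220 + \left(-143\right)^{2} - - \frac{429}{5}\right) = -35274 - \left(-220 + 20449 + \frac{429}{5}\right) = -35274 - \frac{101574}{5} = - \frac{277944}{5}$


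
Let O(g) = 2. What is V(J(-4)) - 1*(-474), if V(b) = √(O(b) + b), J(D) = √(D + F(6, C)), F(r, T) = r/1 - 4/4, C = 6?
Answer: 474 + √3 ≈ 475.73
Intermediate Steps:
F(r, T) = -1 + r (F(r, T) = r*1 - 4*¼ = r - 1 = -1 + r)
J(D) = √(5 + D) (J(D) = √(D + (-1 + 6)) = √(D + 5) = √(5 + D))
V(b) = √(2 + b)
V(J(-4)) - 1*(-474) = √(2 + √(5 - 4)) - 1*(-474) = √(2 + √1) + 474 = √(2 + 1) + 474 = √3 + 474 = 474 + √3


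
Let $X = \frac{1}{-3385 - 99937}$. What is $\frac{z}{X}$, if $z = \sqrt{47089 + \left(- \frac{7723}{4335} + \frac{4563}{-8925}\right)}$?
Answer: $- \frac{103322 \sqrt{150028843629}}{1785} \approx -2.242 \cdot 10^{7}$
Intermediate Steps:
$X = - \frac{1}{103322}$ ($X = \frac{1}{-103322} = - \frac{1}{103322} \approx -9.6785 \cdot 10^{-6}$)
$z = \frac{\sqrt{150028843629}}{1785}$ ($z = \sqrt{47089 + \left(\left(-7723\right) \frac{1}{4335} + 4563 \left(- \frac{1}{8925}\right)\right)} = \sqrt{47089 - \frac{347876}{151725}} = \sqrt{\frac{7144230649}{151725}} = \frac{\sqrt{150028843629}}{1785} \approx 216.99$)
$\frac{z}{X} = \frac{\frac{1}{1785} \sqrt{150028843629}}{- \frac{1}{103322}} = \frac{\sqrt{150028843629}}{1785} \left(-103322\right) = - \frac{103322 \sqrt{150028843629}}{1785}$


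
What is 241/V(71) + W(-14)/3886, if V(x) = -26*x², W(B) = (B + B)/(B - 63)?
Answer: -4888761/2801273618 ≈ -0.0017452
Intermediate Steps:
W(B) = 2*B/(-63 + B) (W(B) = (2*B)/(-63 + B) = 2*B/(-63 + B))
241/V(71) + W(-14)/3886 = 241/((-26*71²)) + (2*(-14)/(-63 - 14))/3886 = 241/((-26*5041)) + (2*(-14)/(-77))*(1/3886) = 241/(-131066) + (2*(-14)*(-1/77))*(1/3886) = 241*(-1/131066) + (4/11)*(1/3886) = -241/131066 + 2/21373 = -4888761/2801273618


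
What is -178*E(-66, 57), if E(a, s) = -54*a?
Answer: -634392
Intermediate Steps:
-178*E(-66, 57) = -(-9612)*(-66) = -178*3564 = -634392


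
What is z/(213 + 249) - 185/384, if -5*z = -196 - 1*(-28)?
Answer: -8639/21120 ≈ -0.40904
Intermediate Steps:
z = 168/5 (z = -(-196 - 1*(-28))/5 = -(-196 + 28)/5 = -⅕*(-168) = 168/5 ≈ 33.600)
z/(213 + 249) - 185/384 = 168/(5*(213 + 249)) - 185/384 = (168/5)/462 - 185*1/384 = (168/5)*(1/462) - 185/384 = 4/55 - 185/384 = -8639/21120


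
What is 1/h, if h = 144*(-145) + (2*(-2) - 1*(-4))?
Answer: -1/20880 ≈ -4.7893e-5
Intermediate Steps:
h = -20880 (h = -20880 + (-4 + 4) = -20880 + 0 = -20880)
1/h = 1/(-20880) = -1/20880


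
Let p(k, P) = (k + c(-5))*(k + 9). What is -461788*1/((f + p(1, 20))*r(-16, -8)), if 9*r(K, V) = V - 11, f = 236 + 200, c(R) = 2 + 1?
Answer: 61119/133 ≈ 459.54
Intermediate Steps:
c(R) = 3
f = 436
p(k, P) = (3 + k)*(9 + k) (p(k, P) = (k + 3)*(k + 9) = (3 + k)*(9 + k))
r(K, V) = -11/9 + V/9 (r(K, V) = (V - 11)/9 = (-11 + V)/9 = -11/9 + V/9)
-461788*1/((f + p(1, 20))*r(-16, -8)) = -461788*1/((436 + (27 + 1**2 + 12*1))*(-11/9 + (1/9)*(-8))) = -461788*1/((436 + (27 + 1 + 12))*(-11/9 - 8/9)) = -461788*(-9/(19*(436 + 40))) = -461788/((-19/9*476)) = -461788/(-9044/9) = -461788*(-9/9044) = 61119/133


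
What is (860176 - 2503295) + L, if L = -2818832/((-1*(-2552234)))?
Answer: -2096813498339/1276117 ≈ -1.6431e+6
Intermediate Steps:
L = -1409416/1276117 (L = -2818832/2552234 = -2818832*1/2552234 = -1409416/1276117 ≈ -1.1045)
(860176 - 2503295) + L = (860176 - 2503295) - 1409416/1276117 = -1643119 - 1409416/1276117 = -2096813498339/1276117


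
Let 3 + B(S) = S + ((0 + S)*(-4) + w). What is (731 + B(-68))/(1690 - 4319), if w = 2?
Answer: -934/2629 ≈ -0.35527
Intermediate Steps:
B(S) = -1 - 3*S (B(S) = -3 + (S + ((0 + S)*(-4) + 2)) = -3 + (S + (S*(-4) + 2)) = -3 + (S + (-4*S + 2)) = -3 + (S + (2 - 4*S)) = -3 + (2 - 3*S) = -1 - 3*S)
(731 + B(-68))/(1690 - 4319) = (731 + (-1 - 3*(-68)))/(1690 - 4319) = (731 + (-1 + 204))/(-2629) = (731 + 203)*(-1/2629) = 934*(-1/2629) = -934/2629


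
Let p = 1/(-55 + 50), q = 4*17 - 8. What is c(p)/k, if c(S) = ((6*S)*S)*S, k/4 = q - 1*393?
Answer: 1/27750 ≈ 3.6036e-5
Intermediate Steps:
q = 60 (q = 68 - 8 = 60)
p = -1/5 (p = 1/(-5) = -1/5 ≈ -0.20000)
k = -1332 (k = 4*(60 - 1*393) = 4*(60 - 393) = 4*(-333) = -1332)
c(S) = 6*S**3 (c(S) = (6*S**2)*S = 6*S**3)
c(p)/k = (6*(-1/5)**3)/(-1332) = (6*(-1/125))*(-1/1332) = -6/125*(-1/1332) = 1/27750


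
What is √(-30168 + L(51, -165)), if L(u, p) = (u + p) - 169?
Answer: I*√30451 ≈ 174.5*I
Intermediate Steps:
L(u, p) = -169 + p + u (L(u, p) = (p + u) - 169 = -169 + p + u)
√(-30168 + L(51, -165)) = √(-30168 + (-169 - 165 + 51)) = √(-30168 - 283) = √(-30451) = I*√30451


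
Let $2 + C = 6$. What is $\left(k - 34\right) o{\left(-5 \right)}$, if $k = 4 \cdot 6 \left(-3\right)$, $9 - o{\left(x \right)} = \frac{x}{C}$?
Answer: $- \frac{2173}{2} \approx -1086.5$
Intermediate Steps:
$C = 4$ ($C = -2 + 6 = 4$)
$o{\left(x \right)} = 9 - \frac{x}{4}$
$k = -72$ ($k = 24 \left(-3\right) = -72$)
$\left(k - 34\right) o{\left(-5 \right)} = \left(-72 - 34\right) \left(9 - - \frac{5}{4}\right) = - 106 \left(9 + \frac{5}{4}\right) = \left(-106\right) \frac{41}{4} = - \frac{2173}{2}$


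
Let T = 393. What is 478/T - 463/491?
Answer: 52739/192963 ≈ 0.27331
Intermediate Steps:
478/T - 463/491 = 478/393 - 463/491 = 52739/192963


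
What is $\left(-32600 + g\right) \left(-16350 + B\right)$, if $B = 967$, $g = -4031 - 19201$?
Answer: $858863656$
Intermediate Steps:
$g = -23232$ ($g = -4031 - 19201 = -23232$)
$\left(-32600 + g\right) \left(-16350 + B\right) = \left(-32600 - 23232\right) \left(-16350 + 967\right) = \left(-55832\right) \left(-15383\right) = 858863656$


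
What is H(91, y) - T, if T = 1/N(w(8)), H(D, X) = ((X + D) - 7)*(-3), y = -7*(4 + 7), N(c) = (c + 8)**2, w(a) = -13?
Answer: -526/25 ≈ -21.040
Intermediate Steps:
N(c) = (8 + c)**2
y = -77 (y = -7*11 = -77)
H(D, X) = 21 - 3*D - 3*X (H(D, X) = ((D + X) - 7)*(-3) = (-7 + D + X)*(-3) = 21 - 3*D - 3*X)
T = 1/25 (T = 1/((8 - 13)**2) = 1/((-5)**2) = 1/25 ≈ 0.040000)
H(91, y) - T = (21 - 3*91 - 3*(-77)) - 1*1/25 = (21 - 273 + 231) - 1/25 = -21 - 1/25 = -526/25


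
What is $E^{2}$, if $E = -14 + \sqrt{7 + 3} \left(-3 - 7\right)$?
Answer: $1196 + 280 \sqrt{10} \approx 2081.4$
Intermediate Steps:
$E = -14 - 10 \sqrt{10}$ ($E = -14 + \sqrt{10} \left(-3 - 7\right) = -14 + \sqrt{10} \left(-10\right) = -14 - 10 \sqrt{10} \approx -45.623$)
$E^{2} = \left(-14 - 10 \sqrt{10}\right)^{2}$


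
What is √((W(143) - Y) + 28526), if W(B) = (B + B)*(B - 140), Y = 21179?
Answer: √8205 ≈ 90.581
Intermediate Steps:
W(B) = 2*B*(-140 + B) (W(B) = (2*B)*(-140 + B) = 2*B*(-140 + B))
√((W(143) - Y) + 28526) = √((2*143*(-140 + 143) - 1*21179) + 28526) = √((2*143*3 - 21179) + 28526) = √((858 - 21179) + 28526) = √(-20321 + 28526) = √8205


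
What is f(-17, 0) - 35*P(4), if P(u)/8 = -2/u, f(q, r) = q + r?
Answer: 123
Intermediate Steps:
P(u) = -16/u (P(u) = 8*(-2/u) = -16/u)
f(-17, 0) - 35*P(4) = (-17 + 0) - (-560)/4 = -17 - (-560)/4 = -17 - 35*(-4) = -17 + 140 = 123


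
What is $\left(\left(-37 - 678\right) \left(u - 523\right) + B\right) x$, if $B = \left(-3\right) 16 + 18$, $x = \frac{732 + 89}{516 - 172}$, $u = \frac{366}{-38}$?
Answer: $\frac{2970061915}{3268} \approx 9.0883 \cdot 10^{5}$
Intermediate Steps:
$u = - \frac{183}{19}$ ($u = 366 \left(- \frac{1}{38}\right) = - \frac{183}{19} \approx -9.6316$)
$x = \frac{821}{344} \approx 2.3866$
$B = -30$ ($B = -48 + 18 = -30$)
$\left(\left(-37 - 678\right) \left(u - 523\right) + B\right) x = \left(\left(-37 - 678\right) \left(- \frac{183}{19} - 523\right) - 30\right) \frac{821}{344} = \left(\left(-715\right) \left(- \frac{10120}{19}\right) - 30\right) \frac{821}{344} = \left(\frac{7235800}{19} - 30\right) \frac{821}{344} = \frac{7235230}{19} \cdot \frac{821}{344} = \frac{2970061915}{3268}$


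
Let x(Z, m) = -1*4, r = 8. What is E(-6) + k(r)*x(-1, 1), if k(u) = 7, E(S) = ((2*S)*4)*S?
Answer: 260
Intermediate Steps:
x(Z, m) = -4
E(S) = 8*S² (E(S) = (8*S)*S = 8*S²)
E(-6) + k(r)*x(-1, 1) = 8*(-6)² + 7*(-4) = 8*36 - 28 = 288 - 28 = 260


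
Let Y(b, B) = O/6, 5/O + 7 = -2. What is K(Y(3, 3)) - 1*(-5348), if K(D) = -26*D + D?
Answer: 288917/54 ≈ 5350.3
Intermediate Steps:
O = -5/9 (O = 5/(-7 - 2) = 5/(-9) = 5*(-⅑) = -5/9 ≈ -0.55556)
Y(b, B) = -5/54 (Y(b, B) = -5/9/6 = -5/9*⅙ = -5/54)
K(D) = -25*D
K(Y(3, 3)) - 1*(-5348) = -25*(-5/54) - 1*(-5348) = 125/54 + 5348 = 288917/54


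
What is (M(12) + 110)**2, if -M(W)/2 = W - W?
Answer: 12100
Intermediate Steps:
M(W) = 0 (M(W) = -2*(W - W) = -2*0 = 0)
(M(12) + 110)**2 = (0 + 110)**2 = 110**2 = 12100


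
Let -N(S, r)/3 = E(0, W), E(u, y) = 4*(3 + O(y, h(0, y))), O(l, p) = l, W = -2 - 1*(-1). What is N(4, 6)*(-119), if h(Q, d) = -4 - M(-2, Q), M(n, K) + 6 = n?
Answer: 2856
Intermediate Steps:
M(n, K) = -6 + n
h(Q, d) = 4 (h(Q, d) = -4 - (-6 - 2) = -4 - 1*(-8) = -4 + 8 = 4)
W = -1 (W = -2 + 1 = -1)
E(u, y) = 12 + 4*y (E(u, y) = 4*(3 + y) = 12 + 4*y)
N(S, r) = -24 (N(S, r) = -3*(12 + 4*(-1)) = -3*(12 - 4) = -3*8 = -24)
N(4, 6)*(-119) = -24*(-119) = 2856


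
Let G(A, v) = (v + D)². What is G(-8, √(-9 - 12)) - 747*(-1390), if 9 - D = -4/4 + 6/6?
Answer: 1038390 + 18*I*√21 ≈ 1.0384e+6 + 82.486*I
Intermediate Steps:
D = 9 (D = 9 - (-4/4 + 6/6) = 9 - (-4*¼ + 6*(⅙)) = 9 - (-1 + 1) = 9 - 1*0 = 9 + 0 = 9)
G(A, v) = (9 + v)² (G(A, v) = (v + 9)² = (9 + v)²)
G(-8, √(-9 - 12)) - 747*(-1390) = (9 + √(-9 - 12))² - 747*(-1390) = (9 + √(-21))² + 1038330 = (9 + I*√21)² + 1038330 = 1038330 + (9 + I*√21)²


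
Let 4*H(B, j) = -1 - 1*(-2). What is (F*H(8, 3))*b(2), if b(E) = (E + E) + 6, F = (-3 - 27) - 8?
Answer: -95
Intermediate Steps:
H(B, j) = 1/4 (H(B, j) = (-1 - 1*(-2))/4 = (-1 + 2)/4 = (1/4)*1 = 1/4)
F = -38 (F = -30 - 8 = -38)
b(E) = 6 + 2*E (b(E) = 2*E + 6 = 6 + 2*E)
(F*H(8, 3))*b(2) = (-38*1/4)*(6 + 2*2) = -19*(6 + 4)/2 = -19/2*10 = -95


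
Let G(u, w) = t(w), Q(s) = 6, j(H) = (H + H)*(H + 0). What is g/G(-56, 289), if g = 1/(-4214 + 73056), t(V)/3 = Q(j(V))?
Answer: 1/1239156 ≈ 8.0700e-7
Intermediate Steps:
j(H) = 2*H² (j(H) = (2*H)*H = 2*H²)
t(V) = 18 (t(V) = 3*6 = 18)
G(u, w) = 18
g = 1/68842 ≈ 1.4526e-5
g/G(-56, 289) = (1/68842)/18 = (1/68842)*(1/18) = 1/1239156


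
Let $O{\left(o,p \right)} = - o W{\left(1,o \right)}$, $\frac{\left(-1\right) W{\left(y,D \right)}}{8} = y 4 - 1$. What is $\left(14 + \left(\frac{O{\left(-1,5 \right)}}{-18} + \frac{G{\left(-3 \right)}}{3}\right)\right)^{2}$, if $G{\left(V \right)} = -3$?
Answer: $\frac{1849}{9} \approx 205.44$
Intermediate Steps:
$W{\left(y,D \right)} = 8 - 32 y$ ($W{\left(y,D \right)} = - 8 \left(y 4 - 1\right) = - 8 \left(4 y - 1\right) = - 8 \left(-1 + 4 y\right) = 8 - 32 y$)
$O{\left(o,p \right)} = 24 o$ ($O{\left(o,p \right)} = - o \left(8 - 32\right) = - o \left(-24\right) = 24 o$)
$\left(14 + \left(\frac{O{\left(-1,5 \right)}}{-18} + \frac{G{\left(-3 \right)}}{3}\right)\right)^{2} = \left(14 - \left(1 - \frac{24 \left(-1\right)}{-18}\right)\right)^{2} = \left(14 - - \frac{1}{3}\right)^{2} = \left(14 + \left(\frac{4}{3} - 1\right)\right)^{2} = \left(14 + \frac{1}{3}\right)^{2} = \left(\frac{43}{3}\right)^{2} = \frac{1849}{9}$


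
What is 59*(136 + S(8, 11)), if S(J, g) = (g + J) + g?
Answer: 9794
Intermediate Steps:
S(J, g) = J + 2*g (S(J, g) = (J + g) + g = J + 2*g)
59*(136 + S(8, 11)) = 59*(136 + (8 + 2*11)) = 59*(136 + (8 + 22)) = 59*(136 + 30) = 59*166 = 9794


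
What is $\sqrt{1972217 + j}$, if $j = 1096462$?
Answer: $\sqrt{3068679} \approx 1751.8$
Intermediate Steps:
$\sqrt{1972217 + j} = \sqrt{1972217 + 1096462} = \sqrt{3068679}$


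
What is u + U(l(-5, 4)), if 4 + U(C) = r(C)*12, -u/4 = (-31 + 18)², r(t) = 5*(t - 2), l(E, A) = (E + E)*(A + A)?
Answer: -5600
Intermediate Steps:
l(E, A) = 4*A*E (l(E, A) = (2*E)*(2*A) = 4*A*E)
r(t) = -10 + 5*t (r(t) = 5*(-2 + t) = -10 + 5*t)
u = -676 (u = -4*(-31 + 18)² = -4*(-13)² = -4*169 = -676)
U(C) = -124 + 60*C (U(C) = -4 + (-10 + 5*C)*12 = -4 + (-120 + 60*C) = -124 + 60*C)
u + U(l(-5, 4)) = -676 + (-124 + 60*(4*4*(-5))) = -676 + (-124 + 60*(-80)) = -676 + (-124 - 4800) = -676 - 4924 = -5600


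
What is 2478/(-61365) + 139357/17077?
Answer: 2836441833/349310035 ≈ 8.1201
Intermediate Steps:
2478/(-61365) + 139357/17077 = 2478*(-1/61365) + 139357*(1/17077) = -826/20455 + 139357/17077 = 2836441833/349310035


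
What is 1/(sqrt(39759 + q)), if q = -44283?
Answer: -I*sqrt(1131)/2262 ≈ -0.014868*I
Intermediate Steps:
1/(sqrt(39759 + q)) = 1/(sqrt(39759 - 44283)) = 1/(sqrt(-4524)) = 1/(2*I*sqrt(1131)) = -I*sqrt(1131)/2262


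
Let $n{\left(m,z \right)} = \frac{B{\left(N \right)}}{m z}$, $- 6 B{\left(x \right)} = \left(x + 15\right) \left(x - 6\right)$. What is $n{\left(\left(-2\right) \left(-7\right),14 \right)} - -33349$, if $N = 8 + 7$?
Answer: $\frac{6536359}{196} \approx 33349.0$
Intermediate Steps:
$N = 15$
$B{\left(x \right)} = - \frac{\left(-6 + x\right) \left(15 + x\right)}{6}$ ($B{\left(x \right)} = - \frac{\left(x + 15\right) \left(x - 6\right)}{6} = - \frac{\left(15 + x\right) \left(-6 + x\right)}{6} = - \frac{\left(-6 + x\right) \left(15 + x\right)}{6}$)
$n{\left(m,z \right)} = - \frac{45}{m z}$ ($n{\left(m,z \right)} = \frac{15 - \frac{45}{2} - \frac{15^{2}}{6}}{m z} = \left(15 - \frac{45}{2} - \frac{75}{2}\right) \frac{1}{m z} = - 45 \frac{1}{m z} = - \frac{45}{m z}$)
$n{\left(\left(-2\right) \left(-7\right),14 \right)} - -33349 = - \frac{45}{\left(-2\right) \left(-7\right) 14} - -33349 = \left(-45\right) \frac{1}{14} \cdot \frac{1}{14} + 33349 = - \frac{45}{196} + 33349 = \frac{6536359}{196}$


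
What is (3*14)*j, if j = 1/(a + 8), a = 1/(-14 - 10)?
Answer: 1008/191 ≈ 5.2775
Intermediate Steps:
a = -1/24 (a = 1/(-24) = -1/24 ≈ -0.041667)
j = 24/191 (j = 1/(-1/24 + 8) = 1/(191/24) = 24/191 ≈ 0.12565)
(3*14)*j = (3*14)*(24/191) = 42*(24/191) = 1008/191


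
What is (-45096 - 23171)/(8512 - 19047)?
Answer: 68267/10535 ≈ 6.4800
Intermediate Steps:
(-45096 - 23171)/(8512 - 19047) = -68267/(-10535) = -68267*(-1/10535) = 68267/10535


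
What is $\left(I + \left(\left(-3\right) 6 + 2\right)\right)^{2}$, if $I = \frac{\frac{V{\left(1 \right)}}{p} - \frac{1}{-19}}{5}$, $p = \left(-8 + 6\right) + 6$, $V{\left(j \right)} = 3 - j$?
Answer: $\frac{9114361}{36100} \approx 252.48$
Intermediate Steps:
$p = 4$ ($p = -2 + 6 = 4$)
$I = \frac{21}{190}$ ($I = \frac{\frac{3 - 1}{4} - \frac{1}{-19}}{5} = \left(\left(3 - 1\right) \frac{1}{4} - - \frac{1}{19}\right) \frac{1}{5} = \left(2 \cdot \frac{1}{4} + \frac{1}{19}\right) \frac{1}{5} = \left(\frac{1}{2} + \frac{1}{19}\right) \frac{1}{5} = \frac{21}{38} \cdot \frac{1}{5} = \frac{21}{190} \approx 0.11053$)
$\left(I + \left(\left(-3\right) 6 + 2\right)\right)^{2} = \left(\frac{21}{190} + \left(\left(-3\right) 6 + 2\right)\right)^{2} = \left(\frac{21}{190} + \left(-18 + 2\right)\right)^{2} = \left(\frac{21}{190} - 16\right)^{2} = \left(- \frac{3019}{190}\right)^{2} = \frac{9114361}{36100}$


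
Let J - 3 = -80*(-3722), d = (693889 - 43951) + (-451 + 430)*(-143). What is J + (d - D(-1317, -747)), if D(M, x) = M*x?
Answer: -33095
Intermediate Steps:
d = 652941 (d = 649938 - 21*(-143) = 649938 + 3003 = 652941)
J = 297763 (J = 3 - 80*(-3722) = 3 + 297760 = 297763)
J + (d - D(-1317, -747)) = 297763 + (652941 - (-1317)*(-747)) = 297763 + (652941 - 1*983799) = 297763 + (652941 - 983799) = 297763 - 330858 = -33095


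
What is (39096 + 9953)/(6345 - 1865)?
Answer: 7007/640 ≈ 10.948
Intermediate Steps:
(39096 + 9953)/(6345 - 1865) = 49049/4480 = 49049*(1/4480) = 7007/640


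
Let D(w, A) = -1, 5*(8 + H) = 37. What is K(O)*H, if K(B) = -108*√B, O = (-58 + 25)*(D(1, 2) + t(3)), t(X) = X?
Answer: 324*I*√66/5 ≈ 526.44*I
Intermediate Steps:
H = -⅗ (H = -8 + (⅕)*37 = -8 + 37/5 = -⅗ ≈ -0.60000)
O = -66 (O = (-58 + 25)*(-1 + 3) = -33*2 = -66)
K(O)*H = -108*I*√66*(-⅗) = 324*I*√66/5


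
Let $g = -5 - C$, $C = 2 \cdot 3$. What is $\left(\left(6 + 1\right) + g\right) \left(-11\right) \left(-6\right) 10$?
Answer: $-2640$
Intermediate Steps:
$C = 6$
$g = -11$ ($g = -5 - 6 = -11$)
$\left(\left(6 + 1\right) + g\right) \left(-11\right) \left(-6\right) 10 = \left(\left(6 + 1\right) - 11\right) \left(-11\right) \left(-6\right) 10 = \left(7 - 11\right) 66 \cdot 10 = \left(-4\right) 660 = -2640$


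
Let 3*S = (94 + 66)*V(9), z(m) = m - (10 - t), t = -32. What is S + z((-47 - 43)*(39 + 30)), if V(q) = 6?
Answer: -5932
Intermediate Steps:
z(m) = -42 + m (z(m) = m - (10 - 1*(-32)) = m - (10 + 32) = m - 1*42 = m - 42 = -42 + m)
S = 320 (S = ((94 + 66)*6)/3 = (160*6)/3 = (⅓)*960 = 320)
S + z((-47 - 43)*(39 + 30)) = 320 + (-42 + (-47 - 43)*(39 + 30)) = 320 + (-42 - 90*69) = 320 + (-42 - 6210) = 320 - 6252 = -5932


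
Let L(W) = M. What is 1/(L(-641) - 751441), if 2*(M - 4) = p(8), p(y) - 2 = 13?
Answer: -2/1502859 ≈ -1.3308e-6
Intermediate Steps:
p(y) = 15 (p(y) = 2 + 13 = 15)
M = 23/2 (M = 4 + (½)*15 = 4 + 15/2 = 23/2 ≈ 11.500)
L(W) = 23/2
1/(L(-641) - 751441) = 1/(23/2 - 751441) = 1/(-1502859/2) = -2/1502859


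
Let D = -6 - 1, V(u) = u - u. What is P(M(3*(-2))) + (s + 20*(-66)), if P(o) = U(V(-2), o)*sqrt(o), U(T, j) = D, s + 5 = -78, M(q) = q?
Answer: -1403 - 7*I*sqrt(6) ≈ -1403.0 - 17.146*I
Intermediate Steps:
V(u) = 0
s = -83 (s = -5 - 78 = -83)
D = -7
U(T, j) = -7
P(o) = -7*sqrt(o)
P(M(3*(-2))) + (s + 20*(-66)) = -7*I*sqrt(6) + (-83 + 20*(-66)) = -7*I*sqrt(6) + (-83 - 1320) = -7*I*sqrt(6) - 1403 = -1403 - 7*I*sqrt(6)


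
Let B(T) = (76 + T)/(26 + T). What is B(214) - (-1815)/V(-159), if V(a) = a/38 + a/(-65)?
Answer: -11940967/11448 ≈ -1043.1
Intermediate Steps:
B(T) = (76 + T)/(26 + T)
V(a) = 27*a/2470 (V(a) = a*(1/38) + a*(-1/65) = a/38 - a/65 = 27*a/2470)
B(214) - (-1815)/V(-159) = (76 + 214)/(26 + 214) - (-1815)/((27/2470)*(-159)) = 290/240 - (-1815)/(-4293/2470) = (1/240)*290 - (-1815)*(-2470)/4293 = 29/24 - 1*1494350/1431 = 29/24 - 1494350/1431 = -11940967/11448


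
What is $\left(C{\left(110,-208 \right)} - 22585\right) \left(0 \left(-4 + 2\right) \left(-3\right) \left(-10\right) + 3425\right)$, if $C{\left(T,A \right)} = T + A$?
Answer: $-77689275$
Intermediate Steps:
$C{\left(T,A \right)} = A + T$
$\left(C{\left(110,-208 \right)} - 22585\right) \left(0 \left(-4 + 2\right) \left(-3\right) \left(-10\right) + 3425\right) = \left(\left(-208 + 110\right) - 22585\right) \left(0 \left(-4 + 2\right) \left(-3\right) \left(-10\right) + 3425\right) = \left(-98 - 22585\right) \left(0 \left(-2\right) \left(-3\right) \left(-10\right) + 3425\right) = - 22683 \left(0 \left(-3\right) \left(-10\right) + 3425\right) = - 22683 \left(0 \left(-10\right) + 3425\right) = - 22683 \left(0 + 3425\right) = \left(-22683\right) 3425 = -77689275$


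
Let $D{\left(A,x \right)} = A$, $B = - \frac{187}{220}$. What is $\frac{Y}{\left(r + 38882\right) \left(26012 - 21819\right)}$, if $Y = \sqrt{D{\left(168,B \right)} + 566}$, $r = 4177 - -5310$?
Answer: $\frac{\sqrt{734}}{202811217} \approx 1.3358 \cdot 10^{-7}$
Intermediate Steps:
$B = - \frac{17}{20}$ ($B = \left(-187\right) \frac{1}{220} = - \frac{17}{20} \approx -0.85$)
$r = 9487$ ($r = 4177 + 5310 = 9487$)
$Y = \sqrt{734}$ ($Y = \sqrt{168 + 566} = \sqrt{734} \approx 27.092$)
$\frac{Y}{\left(r + 38882\right) \left(26012 - 21819\right)} = \frac{\sqrt{734}}{\left(9487 + 38882\right) \left(26012 - 21819\right)} = \frac{\sqrt{734}}{48369 \left(26012 - 21819\right)} = \frac{\sqrt{734}}{48369 \cdot 4193} = \frac{\sqrt{734}}{202811217}$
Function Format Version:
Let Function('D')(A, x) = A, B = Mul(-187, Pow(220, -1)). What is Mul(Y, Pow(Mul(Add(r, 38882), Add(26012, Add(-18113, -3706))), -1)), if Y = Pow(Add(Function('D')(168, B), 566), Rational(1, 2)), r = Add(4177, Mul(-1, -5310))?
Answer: Mul(Rational(1, 202811217), Pow(734, Rational(1, 2))) ≈ 1.3358e-7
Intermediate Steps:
B = Rational(-17, 20) (B = Mul(-187, Rational(1, 220)) = Rational(-17, 20) ≈ -0.85000)
r = 9487 (r = Add(4177, 5310) = 9487)
Y = Pow(734, Rational(1, 2)) (Y = Pow(Add(168, 566), Rational(1, 2)) = Pow(734, Rational(1, 2)) ≈ 27.092)
Mul(Y, Pow(Mul(Add(r, 38882), Add(26012, Add(-18113, -3706))), -1)) = Mul(Pow(734, Rational(1, 2)), Pow(Mul(Add(9487, 38882), Add(26012, Add(-18113, -3706))), -1)) = Mul(Pow(734, Rational(1, 2)), Pow(Mul(48369, Add(26012, -21819)), -1)) = Mul(Pow(734, Rational(1, 2)), Pow(Mul(48369, 4193), -1)) = Mul(Pow(734, Rational(1, 2)), Pow(202811217, -1)) = Mul(Pow(734, Rational(1, 2)), Rational(1, 202811217)) = Mul(Rational(1, 202811217), Pow(734, Rational(1, 2)))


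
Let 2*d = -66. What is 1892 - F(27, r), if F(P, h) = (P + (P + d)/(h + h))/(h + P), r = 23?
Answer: 1087591/575 ≈ 1891.5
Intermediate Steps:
d = -33 (d = (½)*(-66) = -33)
F(P, h) = (P + (-33 + P)/(2*h))/(P + h) (F(P, h) = (P + (P - 33)/(h + h))/(h + P) = (P + (-33 + P)/((2*h)))/(P + h) = (P + (-33 + P)*(1/(2*h)))/(P + h) = (P + (-33 + P)/(2*h))/(P + h))
1892 - F(27, r) = 1892 - (-33 + 27 + 2*27*23)/(2*23*(27 + 23)) = 1892 - (-33 + 27 + 1242)/(2*23*50) = 1892 - 1236/(2*23*50) = 1892 - 1*309/575 = 1892 - 309/575 = 1087591/575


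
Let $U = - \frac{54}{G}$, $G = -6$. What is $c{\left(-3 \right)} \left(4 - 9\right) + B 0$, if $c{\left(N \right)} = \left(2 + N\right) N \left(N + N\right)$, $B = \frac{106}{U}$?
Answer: $90$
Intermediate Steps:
$U = 9$ ($U = - \frac{54}{-6} = \left(-54\right) \left(- \frac{1}{6}\right) = 9$)
$B = \frac{106}{9} \approx 11.778$
$c{\left(N \right)} = 2 N^{2} \left(2 + N\right)$ ($c{\left(N \right)} = N \left(2 + N\right) 2 N = 2 N^{2} \left(2 + N\right)$)
$c{\left(-3 \right)} \left(4 - 9\right) + B 0 = 2 \left(-3\right)^{2} \left(2 - 3\right) \left(4 - 9\right) + \frac{106}{9} \cdot 0 = 2 \cdot 9 \left(-1\right) \left(-5\right) + 0 = \left(-18\right) \left(-5\right) + 0 = 90 + 0 = 90$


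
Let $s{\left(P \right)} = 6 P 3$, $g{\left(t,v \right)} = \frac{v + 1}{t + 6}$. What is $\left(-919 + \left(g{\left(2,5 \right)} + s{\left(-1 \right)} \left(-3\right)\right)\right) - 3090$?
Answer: $- \frac{15817}{4} \approx -3954.3$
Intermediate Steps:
$g{\left(t,v \right)} = \frac{1 + v}{6 + t}$
$s{\left(P \right)} = 18 P$
$\left(-919 + \left(g{\left(2,5 \right)} + s{\left(-1 \right)} \left(-3\right)\right)\right) - 3090 = \left(-919 + \left(\frac{1 + 5}{6 + 2} + 18 \left(-1\right) \left(-3\right)\right)\right) - 3090 = \left(-919 + \left(\frac{1}{8} \cdot 6 - -54\right)\right) - 3090 = \left(-919 + \left(\frac{1}{8} \cdot 6 + 54\right)\right) - 3090 = \left(-919 + \left(\frac{3}{4} + 54\right)\right) - 3090 = \left(-919 + \frac{219}{4}\right) - 3090 = - \frac{3457}{4} - 3090 = - \frac{15817}{4}$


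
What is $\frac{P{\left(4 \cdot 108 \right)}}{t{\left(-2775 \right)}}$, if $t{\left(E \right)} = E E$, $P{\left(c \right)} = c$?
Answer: $\frac{48}{855625} \approx 5.6099 \cdot 10^{-5}$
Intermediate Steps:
$t{\left(E \right)} = E^{2}$
$\frac{P{\left(4 \cdot 108 \right)}}{t{\left(-2775 \right)}} = \frac{4 \cdot 108}{\left(-2775\right)^{2}} = \frac{432}{7700625} = 432 \cdot \frac{1}{7700625} = \frac{48}{855625}$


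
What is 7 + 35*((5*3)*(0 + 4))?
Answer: 2107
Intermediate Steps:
7 + 35*((5*3)*(0 + 4)) = 7 + 35*(15*4) = 7 + 35*60 = 7 + 2100 = 2107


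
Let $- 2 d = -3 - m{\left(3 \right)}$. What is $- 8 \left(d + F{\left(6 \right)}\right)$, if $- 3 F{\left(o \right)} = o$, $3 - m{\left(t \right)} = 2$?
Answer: $0$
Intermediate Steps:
$m{\left(t \right)} = 1$ ($m{\left(t \right)} = 3 - 2 = 1$)
$F{\left(o \right)} = - \frac{o}{3}$
$d = 2$ ($d = - \frac{-3 - 1}{2} = \left(- \frac{1}{2}\right) \left(-4\right) = 2$)
$- 8 \left(d + F{\left(6 \right)}\right) = - 8 \left(2 - 2\right) = \left(-8\right) 0 = 0$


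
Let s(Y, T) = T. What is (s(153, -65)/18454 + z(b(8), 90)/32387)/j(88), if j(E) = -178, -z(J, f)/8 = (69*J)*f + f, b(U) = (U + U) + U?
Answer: 22018465315/106385206244 ≈ 0.20697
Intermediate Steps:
b(U) = 3*U (b(U) = 2*U + U = 3*U)
z(J, f) = -8*f - 552*J*f (z(J, f) = -8*((69*J)*f + f) = -8*(69*J*f + f) = -8*(f + 69*J*f) = -8*f - 552*J*f)
(s(153, -65)/18454 + z(b(8), 90)/32387)/j(88) = (-65/18454 - 8*90*(1 + 69*(3*8))/32387)/(-178) = (-65*1/18454 - 8*90*(1 + 69*24)*(1/32387))*(-1/178) = (-65/18454 - 8*90*(1 + 1656)*(1/32387))*(-1/178) = (-65/18454 - 8*90*1657*(1/32387))*(-1/178) = (-65/18454 - 1193040*1/32387)*(-1/178) = (-65/18454 - 1193040/32387)*(-1/178) = -22018465315/597669698*(-1/178) = 22018465315/106385206244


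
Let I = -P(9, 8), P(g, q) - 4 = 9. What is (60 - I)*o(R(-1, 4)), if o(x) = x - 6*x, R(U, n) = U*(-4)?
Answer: -1460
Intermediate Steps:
P(g, q) = 13 (P(g, q) = 4 + 9 = 13)
R(U, n) = -4*U
o(x) = -5*x (o(x) = x - 6*x = -5*x)
I = -13 (I = -1*13 = -13)
(60 - I)*o(R(-1, 4)) = (60 - 1*(-13))*(-(-20)*(-1)) = (60 + 13)*(-5*4) = 73*(-20) = -1460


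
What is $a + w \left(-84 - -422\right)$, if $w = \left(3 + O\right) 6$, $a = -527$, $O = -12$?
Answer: $-18779$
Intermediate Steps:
$w = -54$ ($w = \left(3 - 12\right) 6 = \left(-9\right) 6 = -54$)
$a + w \left(-84 - -422\right) = -527 - 54 \left(-84 - -422\right) = -527 - 54 \left(-84 + 422\right) = -527 - 18252 = -18779$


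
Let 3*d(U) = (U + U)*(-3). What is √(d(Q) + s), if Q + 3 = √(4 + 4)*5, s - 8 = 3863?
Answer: √(3877 - 20*√2) ≈ 62.038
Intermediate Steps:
s = 3871 (s = 8 + 3863 = 3871)
Q = -3 + 10*√2 (Q = -3 + √(4 + 4)*5 = -3 + √8*5 = -3 + (2*√2)*5 = -3 + 10*√2 ≈ 11.142)
d(U) = -2*U (d(U) = ((U + U)*(-3))/3 = ((2*U)*(-3))/3 = (-6*U)/3 = -2*U)
√(d(Q) + s) = √(-2*(-3 + 10*√2) + 3871) = √((6 - 20*√2) + 3871) = √(3877 - 20*√2)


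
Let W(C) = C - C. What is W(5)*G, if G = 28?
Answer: 0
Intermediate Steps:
W(C) = 0
W(5)*G = 0*28 = 0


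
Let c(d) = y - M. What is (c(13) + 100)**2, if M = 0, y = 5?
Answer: 11025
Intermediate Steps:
c(d) = 5 (c(d) = 5 - 1*0 = 5 + 0 = 5)
(c(13) + 100)**2 = (5 + 100)**2 = 105**2 = 11025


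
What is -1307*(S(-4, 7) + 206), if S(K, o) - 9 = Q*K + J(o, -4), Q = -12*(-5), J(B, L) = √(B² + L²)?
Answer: 32675 - 1307*√65 ≈ 22138.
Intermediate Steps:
Q = 60
S(K, o) = 9 + √(16 + o²) + 60*K (S(K, o) = 9 + (60*K + √(o² + (-4)²)) = 9 + (60*K + √(o² + 16)) = 9 + (60*K + √(16 + o²)) = 9 + (√(16 + o²) + 60*K) = 9 + √(16 + o²) + 60*K)
-1307*(S(-4, 7) + 206) = -1307*((9 + √(16 + 7²) + 60*(-4)) + 206) = -1307*((9 + √(16 + 49) - 240) + 206) = -1307*((9 + √65 - 240) + 206) = -1307*((-231 + √65) + 206) = -1307*(-25 + √65) = 32675 - 1307*√65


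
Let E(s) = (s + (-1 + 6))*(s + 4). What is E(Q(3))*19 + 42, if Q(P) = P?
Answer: 1106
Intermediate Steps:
E(s) = (4 + s)*(5 + s) (E(s) = (s + 5)*(4 + s) = (5 + s)*(4 + s) = (4 + s)*(5 + s))
E(Q(3))*19 + 42 = (20 + 3² + 9*3)*19 + 42 = (20 + 9 + 27)*19 + 42 = 56*19 + 42 = 1064 + 42 = 1106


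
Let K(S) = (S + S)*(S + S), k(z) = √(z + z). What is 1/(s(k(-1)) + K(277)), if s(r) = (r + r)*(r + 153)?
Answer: -I/(-306912*I + 306*√2) ≈ 3.2583e-6 - 4.5942e-9*I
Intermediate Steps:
k(z) = √2*√z (k(z) = √(2*z) = √2*√z)
K(S) = 4*S² (K(S) = (2*S)*(2*S) = 4*S²)
s(r) = 2*r*(153 + r) (s(r) = (2*r)*(153 + r) = 2*r*(153 + r))
1/(s(k(-1)) + K(277)) = 1/(2*(√2*√(-1))*(153 + √2*√(-1)) + 4*277²) = 1/(2*(√2*I)*(153 + √2*I) + 4*76729) = 1/(2*(I*√2)*(153 + I*√2) + 306916) = 1/(2*I*√2*(153 + I*√2) + 306916) = 1/(306916 + 2*I*√2*(153 + I*√2))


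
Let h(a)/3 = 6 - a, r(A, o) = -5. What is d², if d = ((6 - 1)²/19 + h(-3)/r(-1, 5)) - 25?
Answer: 7634169/9025 ≈ 845.89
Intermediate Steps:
h(a) = 18 - 3*a (h(a) = 3*(6 - a) = 18 - 3*a)
d = -2763/95 (d = ((6 - 1)²/19 + (18 - 3*(-3))/(-5)) - 25 = (5²*(1/19) + (18 + 9)*(-⅕)) - 25 = (25*(1/19) + 27*(-⅕)) - 25 = (25/19 - 27/5) - 25 = -388/95 - 25 = -2763/95 ≈ -29.084)
d² = (-2763/95)² = 7634169/9025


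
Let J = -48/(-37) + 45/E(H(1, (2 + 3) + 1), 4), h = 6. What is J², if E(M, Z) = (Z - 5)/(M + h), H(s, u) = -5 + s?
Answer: 10771524/1369 ≈ 7868.2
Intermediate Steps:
E(M, Z) = (-5 + Z)/(6 + M) (E(M, Z) = (Z - 5)/(M + 6) = (-5 + Z)/(6 + M))
J = -3282/37 (J = -48/(-37) + 45/(((-5 + 4)/(6 + (-5 + 1)))) = -48*(-1/37) + 45/((-1/(6 - 4))) = 48/37 + 45/((-1/2)) = 48/37 + 45/(((½)*(-1))) = 48/37 + 45/(-½) = 48/37 + 45*(-2) = 48/37 - 90 = -3282/37 ≈ -88.703)
J² = (-3282/37)² = 10771524/1369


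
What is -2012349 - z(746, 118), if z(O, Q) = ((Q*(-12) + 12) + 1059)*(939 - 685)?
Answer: -1924719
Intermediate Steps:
z(O, Q) = 272034 - 3048*Q (z(O, Q) = ((-12*Q + 12) + 1059)*254 = ((12 - 12*Q) + 1059)*254 = (1071 - 12*Q)*254 = 272034 - 3048*Q)
-2012349 - z(746, 118) = -2012349 - (272034 - 3048*118) = -2012349 - (272034 - 359664) = -2012349 - 1*(-87630) = -2012349 + 87630 = -1924719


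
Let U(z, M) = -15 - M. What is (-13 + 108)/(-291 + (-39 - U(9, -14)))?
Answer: -95/329 ≈ -0.28875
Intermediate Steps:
(-13 + 108)/(-291 + (-39 - U(9, -14))) = (-13 + 108)/(-291 + (-39 - (-15 - 1*(-14)))) = 95/(-291 + (-39 - (-15 + 14))) = 95/(-291 + (-39 - 1*(-1))) = 95/(-291 + (-39 + 1)) = 95/(-291 - 38) = 95/(-329) = 95*(-1/329) = -95/329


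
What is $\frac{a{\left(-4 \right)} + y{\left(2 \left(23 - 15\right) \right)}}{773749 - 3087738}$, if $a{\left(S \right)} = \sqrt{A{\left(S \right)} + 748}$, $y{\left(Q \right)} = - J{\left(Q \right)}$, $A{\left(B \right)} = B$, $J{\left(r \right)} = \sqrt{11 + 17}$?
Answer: $- \frac{2 \sqrt{186}}{2313989} + \frac{2 \sqrt{7}}{2313989} \approx -9.5008 \cdot 10^{-6}$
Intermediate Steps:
$J{\left(r \right)} = 2 \sqrt{7}$ ($J{\left(r \right)} = \sqrt{28} = 2 \sqrt{7}$)
$y{\left(Q \right)} = - 2 \sqrt{7}$
$a{\left(S \right)} = \sqrt{748 + S}$ ($a{\left(S \right)} = \sqrt{S + 748} = \sqrt{748 + S}$)
$\frac{a{\left(-4 \right)} + y{\left(2 \left(23 - 15\right) \right)}}{773749 - 3087738} = \frac{\sqrt{748 - 4} - 2 \sqrt{7}}{773749 - 3087738} = \frac{\sqrt{744} - 2 \sqrt{7}}{-2313989} = \left(2 \sqrt{186} - 2 \sqrt{7}\right) \left(- \frac{1}{2313989}\right) = \left(- 2 \sqrt{7} + 2 \sqrt{186}\right) \left(- \frac{1}{2313989}\right) = - \frac{2 \sqrt{186}}{2313989} + \frac{2 \sqrt{7}}{2313989}$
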